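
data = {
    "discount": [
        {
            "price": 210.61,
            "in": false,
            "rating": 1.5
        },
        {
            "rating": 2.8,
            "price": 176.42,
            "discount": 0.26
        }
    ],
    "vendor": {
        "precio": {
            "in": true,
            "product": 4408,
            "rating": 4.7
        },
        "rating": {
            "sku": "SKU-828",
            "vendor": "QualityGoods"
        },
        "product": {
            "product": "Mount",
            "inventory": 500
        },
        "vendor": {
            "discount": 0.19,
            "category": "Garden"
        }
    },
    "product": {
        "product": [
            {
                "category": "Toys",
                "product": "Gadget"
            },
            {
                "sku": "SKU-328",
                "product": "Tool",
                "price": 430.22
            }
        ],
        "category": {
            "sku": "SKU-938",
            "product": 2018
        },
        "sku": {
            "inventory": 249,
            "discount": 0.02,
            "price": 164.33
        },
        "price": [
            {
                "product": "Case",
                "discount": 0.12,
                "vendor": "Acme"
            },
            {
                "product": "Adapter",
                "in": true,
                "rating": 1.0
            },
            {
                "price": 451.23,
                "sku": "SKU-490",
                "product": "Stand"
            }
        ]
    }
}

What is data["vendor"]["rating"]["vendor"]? "QualityGoods"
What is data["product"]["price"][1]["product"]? "Adapter"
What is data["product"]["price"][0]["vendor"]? "Acme"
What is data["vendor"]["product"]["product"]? "Mount"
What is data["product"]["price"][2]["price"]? 451.23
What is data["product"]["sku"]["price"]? 164.33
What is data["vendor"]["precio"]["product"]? 4408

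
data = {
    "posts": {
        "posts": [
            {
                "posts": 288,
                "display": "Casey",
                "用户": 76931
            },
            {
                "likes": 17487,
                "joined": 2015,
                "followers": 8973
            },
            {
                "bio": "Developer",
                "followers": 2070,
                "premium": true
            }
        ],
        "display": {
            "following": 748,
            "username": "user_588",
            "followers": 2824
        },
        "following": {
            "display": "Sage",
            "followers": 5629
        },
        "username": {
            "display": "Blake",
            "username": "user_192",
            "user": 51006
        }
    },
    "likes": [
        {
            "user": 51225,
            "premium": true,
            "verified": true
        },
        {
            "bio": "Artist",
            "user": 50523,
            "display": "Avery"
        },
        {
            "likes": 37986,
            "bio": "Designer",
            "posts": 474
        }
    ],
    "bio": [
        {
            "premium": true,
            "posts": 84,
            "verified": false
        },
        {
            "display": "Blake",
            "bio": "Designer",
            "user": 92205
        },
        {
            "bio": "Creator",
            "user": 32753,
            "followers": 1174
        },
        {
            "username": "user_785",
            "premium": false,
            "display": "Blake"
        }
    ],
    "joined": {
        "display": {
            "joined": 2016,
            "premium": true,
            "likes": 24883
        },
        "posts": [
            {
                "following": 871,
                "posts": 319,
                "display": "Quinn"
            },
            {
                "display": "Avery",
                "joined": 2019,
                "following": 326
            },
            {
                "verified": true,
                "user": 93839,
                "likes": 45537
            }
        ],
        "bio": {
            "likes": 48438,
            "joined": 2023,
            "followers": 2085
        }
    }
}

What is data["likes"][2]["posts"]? 474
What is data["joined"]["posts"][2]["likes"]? 45537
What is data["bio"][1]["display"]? "Blake"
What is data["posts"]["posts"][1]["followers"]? 8973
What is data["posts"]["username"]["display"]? "Blake"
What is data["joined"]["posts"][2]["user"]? 93839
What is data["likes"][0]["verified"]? True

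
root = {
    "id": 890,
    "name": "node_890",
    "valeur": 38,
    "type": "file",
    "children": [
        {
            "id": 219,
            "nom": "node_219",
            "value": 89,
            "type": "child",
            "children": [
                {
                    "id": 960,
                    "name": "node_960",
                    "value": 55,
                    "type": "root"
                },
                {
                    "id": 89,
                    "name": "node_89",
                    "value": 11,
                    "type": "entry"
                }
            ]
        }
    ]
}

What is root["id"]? 890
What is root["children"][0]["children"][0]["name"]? "node_960"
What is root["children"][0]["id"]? 219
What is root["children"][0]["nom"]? "node_219"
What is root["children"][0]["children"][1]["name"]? "node_89"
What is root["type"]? "file"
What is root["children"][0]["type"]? "child"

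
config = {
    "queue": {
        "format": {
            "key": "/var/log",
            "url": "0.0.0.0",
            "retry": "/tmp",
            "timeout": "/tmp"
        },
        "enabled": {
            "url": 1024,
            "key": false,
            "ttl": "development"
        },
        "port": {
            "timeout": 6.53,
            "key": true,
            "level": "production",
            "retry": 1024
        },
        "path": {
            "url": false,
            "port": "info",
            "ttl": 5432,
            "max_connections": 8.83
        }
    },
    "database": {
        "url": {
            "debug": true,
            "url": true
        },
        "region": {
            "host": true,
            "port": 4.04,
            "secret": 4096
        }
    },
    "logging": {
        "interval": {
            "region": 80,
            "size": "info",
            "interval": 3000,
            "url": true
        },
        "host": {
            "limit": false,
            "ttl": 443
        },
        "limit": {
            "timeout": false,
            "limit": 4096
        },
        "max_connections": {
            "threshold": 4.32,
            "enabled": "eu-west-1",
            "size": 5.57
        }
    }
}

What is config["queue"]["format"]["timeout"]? "/tmp"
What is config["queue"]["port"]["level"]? "production"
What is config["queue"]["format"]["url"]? "0.0.0.0"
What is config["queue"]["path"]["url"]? False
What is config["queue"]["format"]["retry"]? "/tmp"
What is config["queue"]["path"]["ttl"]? 5432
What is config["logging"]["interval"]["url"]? True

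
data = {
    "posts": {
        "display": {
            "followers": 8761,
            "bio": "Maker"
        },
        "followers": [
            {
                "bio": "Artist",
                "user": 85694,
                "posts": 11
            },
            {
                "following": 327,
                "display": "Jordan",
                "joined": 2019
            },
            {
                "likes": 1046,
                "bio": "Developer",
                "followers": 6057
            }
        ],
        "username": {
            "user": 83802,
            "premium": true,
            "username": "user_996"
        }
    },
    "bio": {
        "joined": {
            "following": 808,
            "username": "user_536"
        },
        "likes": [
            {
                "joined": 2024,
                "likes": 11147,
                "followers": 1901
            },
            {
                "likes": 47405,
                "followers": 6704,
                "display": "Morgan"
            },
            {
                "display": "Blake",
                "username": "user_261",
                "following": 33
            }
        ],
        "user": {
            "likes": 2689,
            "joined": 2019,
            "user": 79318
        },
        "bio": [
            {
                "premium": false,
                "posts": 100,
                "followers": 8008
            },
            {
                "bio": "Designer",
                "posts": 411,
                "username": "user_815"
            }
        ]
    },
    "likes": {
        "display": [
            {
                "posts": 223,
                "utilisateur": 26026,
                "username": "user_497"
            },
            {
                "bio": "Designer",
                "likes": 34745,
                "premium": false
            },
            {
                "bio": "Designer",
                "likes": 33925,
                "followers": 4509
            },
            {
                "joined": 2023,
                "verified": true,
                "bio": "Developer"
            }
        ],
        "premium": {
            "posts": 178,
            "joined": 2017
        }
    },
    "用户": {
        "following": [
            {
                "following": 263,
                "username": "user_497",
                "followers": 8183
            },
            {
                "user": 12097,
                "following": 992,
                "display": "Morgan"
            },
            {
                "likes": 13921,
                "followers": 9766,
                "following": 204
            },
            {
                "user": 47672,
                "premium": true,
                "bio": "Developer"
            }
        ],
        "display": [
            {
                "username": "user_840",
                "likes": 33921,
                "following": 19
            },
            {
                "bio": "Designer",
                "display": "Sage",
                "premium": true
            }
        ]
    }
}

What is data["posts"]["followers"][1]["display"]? "Jordan"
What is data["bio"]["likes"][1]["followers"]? 6704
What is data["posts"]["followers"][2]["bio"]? "Developer"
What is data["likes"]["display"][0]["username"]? "user_497"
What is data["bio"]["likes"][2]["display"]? "Blake"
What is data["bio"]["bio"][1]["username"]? "user_815"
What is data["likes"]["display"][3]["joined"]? 2023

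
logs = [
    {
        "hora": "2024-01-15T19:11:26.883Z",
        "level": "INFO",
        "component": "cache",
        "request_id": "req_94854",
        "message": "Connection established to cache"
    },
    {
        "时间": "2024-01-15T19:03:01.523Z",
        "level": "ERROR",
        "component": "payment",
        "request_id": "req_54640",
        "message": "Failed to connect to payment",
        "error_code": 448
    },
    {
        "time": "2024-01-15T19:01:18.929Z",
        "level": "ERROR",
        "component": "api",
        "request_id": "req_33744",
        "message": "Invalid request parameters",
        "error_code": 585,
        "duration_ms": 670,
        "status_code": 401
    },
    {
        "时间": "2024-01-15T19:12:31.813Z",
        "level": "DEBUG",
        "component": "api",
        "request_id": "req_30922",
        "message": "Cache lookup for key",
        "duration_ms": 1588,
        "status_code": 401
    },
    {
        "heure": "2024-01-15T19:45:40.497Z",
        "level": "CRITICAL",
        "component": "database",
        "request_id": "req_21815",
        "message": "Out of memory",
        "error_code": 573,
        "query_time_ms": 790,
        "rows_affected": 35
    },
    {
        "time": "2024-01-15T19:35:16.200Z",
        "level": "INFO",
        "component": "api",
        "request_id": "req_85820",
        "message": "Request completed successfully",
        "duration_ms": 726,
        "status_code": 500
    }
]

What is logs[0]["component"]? "cache"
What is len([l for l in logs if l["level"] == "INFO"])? 2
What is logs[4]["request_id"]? "req_21815"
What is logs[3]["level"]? "DEBUG"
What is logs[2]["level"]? "ERROR"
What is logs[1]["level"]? "ERROR"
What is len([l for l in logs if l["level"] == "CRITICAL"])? 1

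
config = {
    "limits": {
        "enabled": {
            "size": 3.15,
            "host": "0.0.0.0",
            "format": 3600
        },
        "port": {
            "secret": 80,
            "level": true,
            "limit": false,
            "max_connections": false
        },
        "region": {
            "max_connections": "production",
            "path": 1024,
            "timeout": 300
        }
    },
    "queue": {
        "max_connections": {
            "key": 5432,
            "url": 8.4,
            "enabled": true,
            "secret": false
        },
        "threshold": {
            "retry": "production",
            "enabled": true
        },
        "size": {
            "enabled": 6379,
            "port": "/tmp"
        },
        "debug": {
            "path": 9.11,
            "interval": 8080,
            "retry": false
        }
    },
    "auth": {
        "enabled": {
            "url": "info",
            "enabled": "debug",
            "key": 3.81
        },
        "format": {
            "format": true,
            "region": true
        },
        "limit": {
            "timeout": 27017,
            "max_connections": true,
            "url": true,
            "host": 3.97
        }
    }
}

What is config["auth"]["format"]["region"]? True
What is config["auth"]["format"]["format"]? True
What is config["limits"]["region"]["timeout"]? 300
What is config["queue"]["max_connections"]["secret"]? False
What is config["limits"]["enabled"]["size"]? 3.15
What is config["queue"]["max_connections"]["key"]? 5432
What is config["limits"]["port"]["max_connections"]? False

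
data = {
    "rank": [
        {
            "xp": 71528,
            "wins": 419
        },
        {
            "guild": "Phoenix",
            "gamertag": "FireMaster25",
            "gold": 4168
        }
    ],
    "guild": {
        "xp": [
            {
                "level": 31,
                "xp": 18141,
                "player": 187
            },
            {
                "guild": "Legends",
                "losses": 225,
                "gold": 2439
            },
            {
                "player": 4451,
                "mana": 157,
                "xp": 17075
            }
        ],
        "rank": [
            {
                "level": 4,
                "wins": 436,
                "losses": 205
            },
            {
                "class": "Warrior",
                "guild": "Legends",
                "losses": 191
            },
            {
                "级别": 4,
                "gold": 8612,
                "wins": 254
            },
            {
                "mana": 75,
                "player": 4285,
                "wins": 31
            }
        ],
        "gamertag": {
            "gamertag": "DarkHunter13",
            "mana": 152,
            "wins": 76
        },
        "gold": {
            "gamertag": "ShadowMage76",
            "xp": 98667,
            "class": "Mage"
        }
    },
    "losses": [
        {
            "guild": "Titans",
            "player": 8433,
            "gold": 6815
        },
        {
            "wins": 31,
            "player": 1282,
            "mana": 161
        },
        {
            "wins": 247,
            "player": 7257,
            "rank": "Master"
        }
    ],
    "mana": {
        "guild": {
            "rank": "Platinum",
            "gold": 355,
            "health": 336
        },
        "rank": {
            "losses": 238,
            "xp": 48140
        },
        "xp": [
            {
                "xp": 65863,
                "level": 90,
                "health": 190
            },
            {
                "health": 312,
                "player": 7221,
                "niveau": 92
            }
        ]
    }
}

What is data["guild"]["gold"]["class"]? "Mage"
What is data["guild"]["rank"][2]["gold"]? 8612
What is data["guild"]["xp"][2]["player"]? 4451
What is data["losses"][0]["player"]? 8433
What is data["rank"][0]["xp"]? 71528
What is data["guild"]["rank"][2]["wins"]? 254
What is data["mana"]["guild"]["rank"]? "Platinum"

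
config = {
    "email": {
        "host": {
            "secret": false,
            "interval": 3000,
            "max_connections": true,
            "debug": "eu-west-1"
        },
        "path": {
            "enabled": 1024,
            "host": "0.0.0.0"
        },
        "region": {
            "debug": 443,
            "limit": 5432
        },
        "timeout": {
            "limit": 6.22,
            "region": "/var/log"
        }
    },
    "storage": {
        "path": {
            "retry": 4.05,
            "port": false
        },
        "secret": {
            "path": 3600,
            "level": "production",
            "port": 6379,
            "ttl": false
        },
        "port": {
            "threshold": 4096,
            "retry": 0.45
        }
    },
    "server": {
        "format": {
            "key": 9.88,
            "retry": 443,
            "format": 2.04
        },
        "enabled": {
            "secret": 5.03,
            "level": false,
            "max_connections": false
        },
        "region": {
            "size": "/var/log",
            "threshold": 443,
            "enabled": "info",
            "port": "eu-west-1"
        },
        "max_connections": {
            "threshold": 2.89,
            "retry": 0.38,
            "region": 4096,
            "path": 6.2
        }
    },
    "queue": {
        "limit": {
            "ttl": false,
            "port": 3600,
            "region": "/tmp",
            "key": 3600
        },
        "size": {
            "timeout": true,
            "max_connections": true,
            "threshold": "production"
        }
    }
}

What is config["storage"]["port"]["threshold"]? 4096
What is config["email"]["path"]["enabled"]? 1024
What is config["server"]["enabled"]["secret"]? 5.03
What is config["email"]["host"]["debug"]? "eu-west-1"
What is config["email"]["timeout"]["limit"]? 6.22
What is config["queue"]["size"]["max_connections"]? True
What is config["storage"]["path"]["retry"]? 4.05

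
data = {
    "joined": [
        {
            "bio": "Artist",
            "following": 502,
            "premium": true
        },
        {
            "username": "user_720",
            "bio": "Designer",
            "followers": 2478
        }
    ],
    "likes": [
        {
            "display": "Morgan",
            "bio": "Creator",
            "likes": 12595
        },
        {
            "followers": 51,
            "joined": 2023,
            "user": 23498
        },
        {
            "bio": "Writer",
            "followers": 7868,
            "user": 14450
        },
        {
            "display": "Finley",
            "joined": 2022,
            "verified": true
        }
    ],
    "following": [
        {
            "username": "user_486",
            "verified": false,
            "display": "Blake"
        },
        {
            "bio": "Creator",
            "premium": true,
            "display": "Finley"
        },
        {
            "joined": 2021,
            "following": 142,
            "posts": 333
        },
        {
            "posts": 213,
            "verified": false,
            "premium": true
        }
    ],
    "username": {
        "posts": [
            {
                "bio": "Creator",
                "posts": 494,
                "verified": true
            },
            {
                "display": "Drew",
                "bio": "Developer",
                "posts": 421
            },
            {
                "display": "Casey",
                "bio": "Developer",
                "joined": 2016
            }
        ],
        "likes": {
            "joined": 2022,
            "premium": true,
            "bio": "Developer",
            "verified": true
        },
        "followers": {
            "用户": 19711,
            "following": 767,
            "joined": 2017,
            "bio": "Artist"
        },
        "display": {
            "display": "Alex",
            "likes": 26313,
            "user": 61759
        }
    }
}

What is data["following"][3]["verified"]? False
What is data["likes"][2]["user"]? 14450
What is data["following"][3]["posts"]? 213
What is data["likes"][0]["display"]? "Morgan"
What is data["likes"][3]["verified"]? True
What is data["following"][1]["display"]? "Finley"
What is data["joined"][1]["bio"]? "Designer"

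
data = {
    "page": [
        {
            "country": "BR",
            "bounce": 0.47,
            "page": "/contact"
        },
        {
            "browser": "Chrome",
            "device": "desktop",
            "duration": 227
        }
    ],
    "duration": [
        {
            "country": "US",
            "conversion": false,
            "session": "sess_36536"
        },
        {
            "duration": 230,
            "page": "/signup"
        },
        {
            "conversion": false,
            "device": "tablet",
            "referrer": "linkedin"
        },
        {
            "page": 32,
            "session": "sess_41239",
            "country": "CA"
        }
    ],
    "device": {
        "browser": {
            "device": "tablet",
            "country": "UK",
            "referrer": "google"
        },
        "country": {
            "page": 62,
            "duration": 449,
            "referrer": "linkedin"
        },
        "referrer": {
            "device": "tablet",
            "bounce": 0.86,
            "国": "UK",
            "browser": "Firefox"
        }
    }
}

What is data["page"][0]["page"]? "/contact"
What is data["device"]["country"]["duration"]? 449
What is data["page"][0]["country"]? "BR"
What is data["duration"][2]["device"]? "tablet"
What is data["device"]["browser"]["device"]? "tablet"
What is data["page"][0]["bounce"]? 0.47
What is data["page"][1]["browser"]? "Chrome"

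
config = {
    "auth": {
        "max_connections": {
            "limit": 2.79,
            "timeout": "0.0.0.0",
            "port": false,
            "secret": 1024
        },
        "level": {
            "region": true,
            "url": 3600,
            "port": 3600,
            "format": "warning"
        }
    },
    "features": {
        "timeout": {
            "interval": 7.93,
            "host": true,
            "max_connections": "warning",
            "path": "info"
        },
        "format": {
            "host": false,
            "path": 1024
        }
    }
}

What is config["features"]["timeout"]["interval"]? 7.93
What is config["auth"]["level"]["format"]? "warning"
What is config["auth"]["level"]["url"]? 3600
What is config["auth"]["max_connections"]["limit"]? 2.79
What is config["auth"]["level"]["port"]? 3600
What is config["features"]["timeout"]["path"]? "info"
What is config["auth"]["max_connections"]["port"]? False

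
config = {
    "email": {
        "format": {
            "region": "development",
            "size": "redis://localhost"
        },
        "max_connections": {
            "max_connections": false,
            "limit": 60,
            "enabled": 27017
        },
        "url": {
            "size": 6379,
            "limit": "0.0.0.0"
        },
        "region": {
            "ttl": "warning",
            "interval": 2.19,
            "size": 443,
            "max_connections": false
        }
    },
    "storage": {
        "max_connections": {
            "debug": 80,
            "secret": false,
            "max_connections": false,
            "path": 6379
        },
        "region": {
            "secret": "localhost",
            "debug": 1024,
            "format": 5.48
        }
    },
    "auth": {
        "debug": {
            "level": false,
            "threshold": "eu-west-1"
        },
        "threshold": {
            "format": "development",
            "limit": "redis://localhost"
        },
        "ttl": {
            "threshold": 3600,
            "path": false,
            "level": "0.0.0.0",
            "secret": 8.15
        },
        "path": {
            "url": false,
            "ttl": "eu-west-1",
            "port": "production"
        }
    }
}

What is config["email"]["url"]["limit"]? "0.0.0.0"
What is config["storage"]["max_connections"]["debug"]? 80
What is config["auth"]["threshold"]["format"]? "development"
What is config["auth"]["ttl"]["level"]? "0.0.0.0"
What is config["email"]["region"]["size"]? 443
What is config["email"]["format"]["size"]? "redis://localhost"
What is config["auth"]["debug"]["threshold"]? "eu-west-1"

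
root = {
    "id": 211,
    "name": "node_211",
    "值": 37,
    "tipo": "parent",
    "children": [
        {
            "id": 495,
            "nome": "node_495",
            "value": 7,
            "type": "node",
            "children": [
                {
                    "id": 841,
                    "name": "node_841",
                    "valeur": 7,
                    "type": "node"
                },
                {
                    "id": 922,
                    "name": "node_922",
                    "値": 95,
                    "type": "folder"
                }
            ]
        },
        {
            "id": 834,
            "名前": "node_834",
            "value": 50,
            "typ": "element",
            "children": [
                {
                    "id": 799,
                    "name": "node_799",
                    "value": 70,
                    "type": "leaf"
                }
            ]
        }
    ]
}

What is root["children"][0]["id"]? 495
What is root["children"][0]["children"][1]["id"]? 922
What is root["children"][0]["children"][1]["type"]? "folder"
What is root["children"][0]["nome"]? "node_495"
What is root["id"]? 211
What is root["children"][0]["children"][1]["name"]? "node_922"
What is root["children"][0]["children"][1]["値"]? 95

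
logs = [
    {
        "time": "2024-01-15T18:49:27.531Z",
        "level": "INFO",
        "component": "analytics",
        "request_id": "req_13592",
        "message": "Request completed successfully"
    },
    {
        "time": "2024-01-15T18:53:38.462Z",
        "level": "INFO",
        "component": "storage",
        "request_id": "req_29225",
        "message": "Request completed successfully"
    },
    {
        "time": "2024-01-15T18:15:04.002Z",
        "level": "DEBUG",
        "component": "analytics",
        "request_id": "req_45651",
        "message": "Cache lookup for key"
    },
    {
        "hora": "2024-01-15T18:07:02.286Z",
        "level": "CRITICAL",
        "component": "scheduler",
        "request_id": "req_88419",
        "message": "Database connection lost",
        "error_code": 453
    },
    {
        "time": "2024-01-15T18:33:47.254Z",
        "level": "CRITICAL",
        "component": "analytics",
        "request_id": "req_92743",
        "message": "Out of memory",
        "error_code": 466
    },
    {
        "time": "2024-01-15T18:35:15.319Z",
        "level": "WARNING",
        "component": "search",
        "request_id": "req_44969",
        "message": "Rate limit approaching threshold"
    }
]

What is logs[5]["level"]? "WARNING"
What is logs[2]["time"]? "2024-01-15T18:15:04.002Z"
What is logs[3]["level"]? "CRITICAL"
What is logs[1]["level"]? "INFO"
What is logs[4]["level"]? "CRITICAL"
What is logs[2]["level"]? "DEBUG"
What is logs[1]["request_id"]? "req_29225"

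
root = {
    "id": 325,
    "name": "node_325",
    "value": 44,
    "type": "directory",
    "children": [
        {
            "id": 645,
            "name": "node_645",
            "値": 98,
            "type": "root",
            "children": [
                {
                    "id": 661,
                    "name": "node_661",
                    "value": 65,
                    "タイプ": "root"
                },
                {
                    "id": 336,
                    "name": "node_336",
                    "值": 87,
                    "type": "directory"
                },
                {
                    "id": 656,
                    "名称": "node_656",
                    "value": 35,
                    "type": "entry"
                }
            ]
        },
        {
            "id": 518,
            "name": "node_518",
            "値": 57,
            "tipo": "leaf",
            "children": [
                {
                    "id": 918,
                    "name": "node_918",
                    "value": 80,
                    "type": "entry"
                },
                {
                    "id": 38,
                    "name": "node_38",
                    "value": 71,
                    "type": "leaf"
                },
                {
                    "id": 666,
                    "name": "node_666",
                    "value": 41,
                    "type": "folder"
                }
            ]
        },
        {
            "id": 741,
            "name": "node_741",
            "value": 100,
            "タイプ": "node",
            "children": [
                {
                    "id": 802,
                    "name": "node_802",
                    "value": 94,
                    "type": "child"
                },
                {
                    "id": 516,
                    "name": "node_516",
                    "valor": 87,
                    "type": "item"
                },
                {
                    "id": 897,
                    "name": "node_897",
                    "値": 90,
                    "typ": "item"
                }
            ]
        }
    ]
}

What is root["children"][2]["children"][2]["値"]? 90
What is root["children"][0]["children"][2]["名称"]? "node_656"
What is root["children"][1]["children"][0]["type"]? "entry"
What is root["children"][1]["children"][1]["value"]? 71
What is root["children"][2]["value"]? 100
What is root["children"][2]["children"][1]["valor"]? 87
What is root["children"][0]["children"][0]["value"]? 65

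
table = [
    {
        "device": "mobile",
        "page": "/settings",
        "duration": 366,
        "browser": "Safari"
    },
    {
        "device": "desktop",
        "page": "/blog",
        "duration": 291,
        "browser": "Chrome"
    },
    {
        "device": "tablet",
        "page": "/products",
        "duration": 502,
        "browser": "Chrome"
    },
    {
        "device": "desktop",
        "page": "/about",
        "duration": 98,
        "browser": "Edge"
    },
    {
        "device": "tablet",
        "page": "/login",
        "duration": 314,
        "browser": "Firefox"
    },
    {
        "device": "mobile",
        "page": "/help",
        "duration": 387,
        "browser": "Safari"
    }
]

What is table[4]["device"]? "tablet"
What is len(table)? 6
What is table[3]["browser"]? "Edge"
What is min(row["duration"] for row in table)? 98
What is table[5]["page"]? "/help"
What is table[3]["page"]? "/about"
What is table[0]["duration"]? 366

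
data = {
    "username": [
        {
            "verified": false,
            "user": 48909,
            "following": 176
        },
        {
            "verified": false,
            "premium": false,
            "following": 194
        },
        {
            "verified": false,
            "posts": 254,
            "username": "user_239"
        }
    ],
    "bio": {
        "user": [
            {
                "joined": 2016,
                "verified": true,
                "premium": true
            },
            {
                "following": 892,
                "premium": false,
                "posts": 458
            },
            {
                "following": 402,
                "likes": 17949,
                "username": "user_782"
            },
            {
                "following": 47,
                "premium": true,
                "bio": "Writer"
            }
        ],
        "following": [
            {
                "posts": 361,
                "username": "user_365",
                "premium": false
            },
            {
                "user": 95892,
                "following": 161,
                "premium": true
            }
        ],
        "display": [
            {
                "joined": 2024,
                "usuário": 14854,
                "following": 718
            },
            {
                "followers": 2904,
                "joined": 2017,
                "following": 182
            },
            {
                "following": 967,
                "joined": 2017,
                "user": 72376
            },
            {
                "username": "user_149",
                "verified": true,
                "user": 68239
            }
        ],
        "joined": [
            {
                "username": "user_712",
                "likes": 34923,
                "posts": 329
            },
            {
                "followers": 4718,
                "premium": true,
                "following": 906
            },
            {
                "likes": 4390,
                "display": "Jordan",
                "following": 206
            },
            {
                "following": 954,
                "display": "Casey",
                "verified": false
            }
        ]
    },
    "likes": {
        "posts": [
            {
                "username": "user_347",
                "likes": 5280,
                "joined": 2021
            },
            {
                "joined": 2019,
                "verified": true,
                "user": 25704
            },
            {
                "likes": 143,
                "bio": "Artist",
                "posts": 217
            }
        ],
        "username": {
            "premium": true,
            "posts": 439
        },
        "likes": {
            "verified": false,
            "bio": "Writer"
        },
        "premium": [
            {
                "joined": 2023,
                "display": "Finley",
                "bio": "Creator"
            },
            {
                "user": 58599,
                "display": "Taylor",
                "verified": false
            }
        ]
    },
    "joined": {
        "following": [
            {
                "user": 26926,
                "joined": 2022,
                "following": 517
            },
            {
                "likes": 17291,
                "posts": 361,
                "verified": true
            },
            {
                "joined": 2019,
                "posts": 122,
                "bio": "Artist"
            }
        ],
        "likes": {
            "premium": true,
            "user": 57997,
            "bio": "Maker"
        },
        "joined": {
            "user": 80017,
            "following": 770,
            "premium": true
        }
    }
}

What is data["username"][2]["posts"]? 254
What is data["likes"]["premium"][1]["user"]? 58599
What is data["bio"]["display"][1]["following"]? 182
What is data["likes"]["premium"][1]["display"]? "Taylor"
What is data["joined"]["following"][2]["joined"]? 2019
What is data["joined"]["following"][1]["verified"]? True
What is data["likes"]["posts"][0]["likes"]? 5280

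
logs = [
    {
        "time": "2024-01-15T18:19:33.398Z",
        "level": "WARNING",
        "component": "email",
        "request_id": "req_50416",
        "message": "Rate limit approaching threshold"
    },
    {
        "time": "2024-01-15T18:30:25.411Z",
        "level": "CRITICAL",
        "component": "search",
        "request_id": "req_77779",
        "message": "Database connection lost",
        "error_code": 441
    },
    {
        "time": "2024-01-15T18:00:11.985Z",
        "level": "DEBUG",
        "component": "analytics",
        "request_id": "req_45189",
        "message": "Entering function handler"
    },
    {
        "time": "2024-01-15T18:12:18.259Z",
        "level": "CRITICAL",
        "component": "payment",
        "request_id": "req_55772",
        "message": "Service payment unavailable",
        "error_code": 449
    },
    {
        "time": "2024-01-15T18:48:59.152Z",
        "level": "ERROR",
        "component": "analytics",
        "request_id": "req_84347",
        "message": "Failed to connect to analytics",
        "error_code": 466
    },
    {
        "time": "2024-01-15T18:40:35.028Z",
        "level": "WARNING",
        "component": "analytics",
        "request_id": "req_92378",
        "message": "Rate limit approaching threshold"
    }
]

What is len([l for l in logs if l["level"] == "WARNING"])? 2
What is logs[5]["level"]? "WARNING"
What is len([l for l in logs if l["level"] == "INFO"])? 0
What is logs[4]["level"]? "ERROR"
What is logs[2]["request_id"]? "req_45189"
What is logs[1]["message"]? "Database connection lost"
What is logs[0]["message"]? "Rate limit approaching threshold"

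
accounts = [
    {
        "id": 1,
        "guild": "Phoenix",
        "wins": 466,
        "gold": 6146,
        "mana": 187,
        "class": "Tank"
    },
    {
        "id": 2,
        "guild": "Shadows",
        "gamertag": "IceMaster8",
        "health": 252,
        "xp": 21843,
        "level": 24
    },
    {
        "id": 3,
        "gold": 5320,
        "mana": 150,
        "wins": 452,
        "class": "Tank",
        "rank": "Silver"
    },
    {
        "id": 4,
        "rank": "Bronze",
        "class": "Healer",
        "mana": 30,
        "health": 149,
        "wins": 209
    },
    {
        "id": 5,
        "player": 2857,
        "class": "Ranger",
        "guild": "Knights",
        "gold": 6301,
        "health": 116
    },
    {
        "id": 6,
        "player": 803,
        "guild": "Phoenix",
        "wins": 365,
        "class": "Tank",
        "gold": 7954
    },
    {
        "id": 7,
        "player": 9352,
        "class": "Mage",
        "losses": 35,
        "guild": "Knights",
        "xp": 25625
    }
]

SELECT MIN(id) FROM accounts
1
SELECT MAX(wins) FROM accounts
466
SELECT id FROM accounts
[1, 2, 3, 4, 5, 6, 7]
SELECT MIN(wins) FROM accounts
209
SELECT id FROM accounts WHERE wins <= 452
[3, 4, 6]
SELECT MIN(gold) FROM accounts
5320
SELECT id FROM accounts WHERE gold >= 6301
[5, 6]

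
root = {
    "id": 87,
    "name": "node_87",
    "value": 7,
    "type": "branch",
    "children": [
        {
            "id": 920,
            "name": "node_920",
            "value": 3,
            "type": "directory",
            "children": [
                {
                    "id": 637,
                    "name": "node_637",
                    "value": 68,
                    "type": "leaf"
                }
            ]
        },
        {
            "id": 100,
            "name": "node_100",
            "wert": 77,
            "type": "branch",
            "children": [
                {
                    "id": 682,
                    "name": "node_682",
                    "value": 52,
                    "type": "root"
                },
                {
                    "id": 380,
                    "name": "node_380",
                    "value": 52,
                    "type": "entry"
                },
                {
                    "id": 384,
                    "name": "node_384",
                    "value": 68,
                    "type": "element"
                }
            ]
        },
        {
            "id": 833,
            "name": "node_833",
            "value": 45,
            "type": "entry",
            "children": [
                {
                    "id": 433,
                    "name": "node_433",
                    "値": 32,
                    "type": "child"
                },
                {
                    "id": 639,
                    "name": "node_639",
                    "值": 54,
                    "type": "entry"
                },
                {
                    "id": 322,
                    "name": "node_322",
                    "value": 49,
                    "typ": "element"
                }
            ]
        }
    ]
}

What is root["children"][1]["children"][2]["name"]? "node_384"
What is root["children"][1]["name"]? "node_100"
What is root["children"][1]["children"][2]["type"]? "element"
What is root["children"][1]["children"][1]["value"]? 52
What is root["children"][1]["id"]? 100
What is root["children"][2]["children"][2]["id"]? 322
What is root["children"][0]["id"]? 920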